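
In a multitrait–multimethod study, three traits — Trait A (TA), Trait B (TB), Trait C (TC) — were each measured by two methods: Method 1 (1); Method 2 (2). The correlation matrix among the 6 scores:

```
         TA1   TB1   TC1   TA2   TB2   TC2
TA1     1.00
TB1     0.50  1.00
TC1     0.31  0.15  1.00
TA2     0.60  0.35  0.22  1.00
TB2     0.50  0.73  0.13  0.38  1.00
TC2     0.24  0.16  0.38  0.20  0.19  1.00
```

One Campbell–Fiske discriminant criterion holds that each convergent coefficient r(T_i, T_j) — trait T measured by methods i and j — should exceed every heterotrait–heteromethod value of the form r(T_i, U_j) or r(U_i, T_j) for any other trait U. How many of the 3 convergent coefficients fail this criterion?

0

Each convergent coefficient versus the relevant comparison correlations:
TA (methods 1·2): 0.60 vs {0.50, 0.35, 0.24, 0.22} → pass.
TB (methods 1·2): 0.73 vs {0.35, 0.50, 0.16, 0.13} → pass.
TC (methods 1·2): 0.38 vs {0.22, 0.24, 0.13, 0.16} → pass.
0 of 3 fail.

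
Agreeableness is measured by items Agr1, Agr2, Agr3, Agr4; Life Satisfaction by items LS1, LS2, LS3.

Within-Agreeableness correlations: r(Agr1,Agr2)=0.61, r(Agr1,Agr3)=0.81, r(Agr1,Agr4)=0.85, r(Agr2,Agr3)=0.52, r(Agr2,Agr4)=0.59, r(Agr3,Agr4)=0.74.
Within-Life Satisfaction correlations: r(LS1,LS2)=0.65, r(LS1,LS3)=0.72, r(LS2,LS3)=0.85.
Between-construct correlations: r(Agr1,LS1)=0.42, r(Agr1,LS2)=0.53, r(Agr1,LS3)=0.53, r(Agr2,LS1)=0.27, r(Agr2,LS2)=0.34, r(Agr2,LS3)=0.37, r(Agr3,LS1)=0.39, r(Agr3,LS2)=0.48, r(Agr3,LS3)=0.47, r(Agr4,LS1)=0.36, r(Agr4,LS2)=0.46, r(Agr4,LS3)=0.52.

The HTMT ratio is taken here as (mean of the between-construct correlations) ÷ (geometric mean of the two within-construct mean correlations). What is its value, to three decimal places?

Mean between = 5.14/12 = 0.4283.
Mean within-Agr = 4.12/6 = 0.6867; mean within-LS = 2.22/3 = 0.7400.
Geometric mean = √(0.6867 × 0.7400) = 0.7129.
HTMT = 0.4283 / 0.7129 = 0.601.

0.601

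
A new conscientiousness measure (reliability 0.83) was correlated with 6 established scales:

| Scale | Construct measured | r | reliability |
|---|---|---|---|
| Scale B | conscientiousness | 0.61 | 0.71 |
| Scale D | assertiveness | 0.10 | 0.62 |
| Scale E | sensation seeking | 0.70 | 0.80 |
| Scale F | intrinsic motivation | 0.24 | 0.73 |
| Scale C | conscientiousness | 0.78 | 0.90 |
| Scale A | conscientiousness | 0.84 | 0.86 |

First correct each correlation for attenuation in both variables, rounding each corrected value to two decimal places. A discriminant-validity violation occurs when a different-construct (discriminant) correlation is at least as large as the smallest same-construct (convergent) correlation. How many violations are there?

Disattenuated r (r / √(r_scale · r_new)):
  Scale B (conv): 0.61 / √(0.71·0.83) = 0.79
  Scale D (disc): 0.10 / √(0.62·0.83) = 0.14
  Scale E (disc): 0.70 / √(0.80·0.83) = 0.86
  Scale F (disc): 0.24 / √(0.73·0.83) = 0.31
  Scale C (conv): 0.78 / √(0.90·0.83) = 0.90
  Scale A (conv): 0.84 / √(0.86·0.83) = 0.99
Smallest convergent = 0.79. Discriminant values: 0.14, 0.86, 0.31; count ≥ 0.79 → 1.

1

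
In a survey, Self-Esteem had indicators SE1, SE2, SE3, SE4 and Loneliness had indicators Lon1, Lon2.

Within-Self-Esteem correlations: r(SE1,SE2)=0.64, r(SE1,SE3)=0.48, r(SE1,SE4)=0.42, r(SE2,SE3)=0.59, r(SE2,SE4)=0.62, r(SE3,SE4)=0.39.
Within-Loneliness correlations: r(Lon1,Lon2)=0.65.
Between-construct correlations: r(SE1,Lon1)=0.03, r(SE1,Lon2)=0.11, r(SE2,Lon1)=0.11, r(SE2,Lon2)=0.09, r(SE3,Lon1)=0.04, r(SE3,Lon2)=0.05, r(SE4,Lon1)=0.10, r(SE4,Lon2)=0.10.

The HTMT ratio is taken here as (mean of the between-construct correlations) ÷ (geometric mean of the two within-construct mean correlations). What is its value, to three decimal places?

Mean heterotrait r = 0.63/8 = 0.0788.
Mean within-SE = 3.14/6 = 0.5233; mean within-Lon = 0.65/1 = 0.6500.
Geometric mean = √(0.5233 × 0.6500) = 0.5832.
HTMT = 0.0788 / 0.5832 = 0.135.

0.135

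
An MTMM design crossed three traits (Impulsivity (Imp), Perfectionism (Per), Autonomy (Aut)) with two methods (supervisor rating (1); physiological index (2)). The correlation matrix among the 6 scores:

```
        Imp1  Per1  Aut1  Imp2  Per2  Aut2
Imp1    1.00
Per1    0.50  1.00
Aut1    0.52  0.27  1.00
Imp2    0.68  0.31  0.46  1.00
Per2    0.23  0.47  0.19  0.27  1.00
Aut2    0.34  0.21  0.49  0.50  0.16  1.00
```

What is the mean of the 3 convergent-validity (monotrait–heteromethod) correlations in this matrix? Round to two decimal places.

Convergent values: 0.68, 0.47, 0.49; mean = 1.64/3 = 0.55.

0.55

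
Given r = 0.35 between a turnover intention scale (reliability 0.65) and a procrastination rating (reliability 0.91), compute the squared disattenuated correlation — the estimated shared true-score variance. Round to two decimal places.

Disattenuated r = 0.35 / √(0.65 × 0.91) = 0.35 / 0.7691 = 0.4551.
Shared true-score variance = 0.4551² = 0.2071 ≈ 0.21.

0.21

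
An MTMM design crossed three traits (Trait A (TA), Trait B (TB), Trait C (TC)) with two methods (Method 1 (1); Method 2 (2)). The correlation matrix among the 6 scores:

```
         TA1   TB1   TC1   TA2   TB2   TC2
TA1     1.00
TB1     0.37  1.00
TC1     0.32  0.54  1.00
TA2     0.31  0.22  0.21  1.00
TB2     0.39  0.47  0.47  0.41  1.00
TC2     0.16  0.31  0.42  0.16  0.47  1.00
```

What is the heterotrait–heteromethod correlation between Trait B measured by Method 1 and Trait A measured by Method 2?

Different traits and methods: r(TB1, TA2) = 0.22.

0.22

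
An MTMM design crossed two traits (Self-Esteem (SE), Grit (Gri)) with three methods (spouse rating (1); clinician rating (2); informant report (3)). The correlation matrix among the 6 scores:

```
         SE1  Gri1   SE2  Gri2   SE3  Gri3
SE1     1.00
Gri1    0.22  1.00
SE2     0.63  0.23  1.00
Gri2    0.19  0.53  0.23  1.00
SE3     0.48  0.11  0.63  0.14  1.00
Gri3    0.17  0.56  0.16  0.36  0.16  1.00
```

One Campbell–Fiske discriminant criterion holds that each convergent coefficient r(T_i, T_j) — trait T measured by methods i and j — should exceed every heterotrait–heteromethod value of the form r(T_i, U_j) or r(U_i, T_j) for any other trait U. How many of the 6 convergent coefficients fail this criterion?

0

Convergent coefficients and their comparison sets:
SE (methods 1·2): 0.63 vs {0.19, 0.23} → pass.
SE (methods 1·3): 0.48 vs {0.17, 0.11} → pass.
SE (methods 2·3): 0.63 vs {0.16, 0.14} → pass.
Gri (methods 1·2): 0.53 vs {0.23, 0.19} → pass.
Gri (methods 1·3): 0.56 vs {0.11, 0.17} → pass.
Gri (methods 2·3): 0.36 vs {0.14, 0.16} → pass.
0 of 6 fail.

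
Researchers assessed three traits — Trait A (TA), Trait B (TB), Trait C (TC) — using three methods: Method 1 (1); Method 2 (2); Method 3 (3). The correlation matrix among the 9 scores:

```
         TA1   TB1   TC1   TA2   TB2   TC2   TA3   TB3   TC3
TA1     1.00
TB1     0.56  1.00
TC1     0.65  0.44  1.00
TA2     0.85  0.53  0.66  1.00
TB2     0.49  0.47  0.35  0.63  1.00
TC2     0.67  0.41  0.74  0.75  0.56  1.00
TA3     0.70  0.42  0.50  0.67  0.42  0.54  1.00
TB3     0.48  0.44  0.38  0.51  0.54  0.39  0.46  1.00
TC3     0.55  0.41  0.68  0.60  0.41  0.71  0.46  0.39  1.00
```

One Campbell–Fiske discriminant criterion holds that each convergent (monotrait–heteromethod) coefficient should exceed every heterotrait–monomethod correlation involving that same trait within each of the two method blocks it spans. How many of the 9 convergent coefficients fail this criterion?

Checking each validity diagonal entry against its comparison values:
TA (methods 1·2): 0.85 vs {0.56, 0.63, 0.65, 0.75} → pass.
TA (methods 1·3): 0.70 vs {0.56, 0.46, 0.65, 0.46} → pass.
TA (methods 2·3): 0.67 vs {0.63, 0.46, 0.75, 0.46} → fail.
TB (methods 1·2): 0.47 vs {0.56, 0.63, 0.44, 0.56} → fail.
TB (methods 1·3): 0.44 vs {0.56, 0.46, 0.44, 0.39} → fail.
TB (methods 2·3): 0.54 vs {0.63, 0.46, 0.56, 0.39} → fail.
TC (methods 1·2): 0.74 vs {0.65, 0.75, 0.44, 0.56} → fail.
TC (methods 1·3): 0.68 vs {0.65, 0.46, 0.44, 0.39} → pass.
TC (methods 2·3): 0.71 vs {0.75, 0.46, 0.56, 0.39} → fail.
6 of 9 fail.

6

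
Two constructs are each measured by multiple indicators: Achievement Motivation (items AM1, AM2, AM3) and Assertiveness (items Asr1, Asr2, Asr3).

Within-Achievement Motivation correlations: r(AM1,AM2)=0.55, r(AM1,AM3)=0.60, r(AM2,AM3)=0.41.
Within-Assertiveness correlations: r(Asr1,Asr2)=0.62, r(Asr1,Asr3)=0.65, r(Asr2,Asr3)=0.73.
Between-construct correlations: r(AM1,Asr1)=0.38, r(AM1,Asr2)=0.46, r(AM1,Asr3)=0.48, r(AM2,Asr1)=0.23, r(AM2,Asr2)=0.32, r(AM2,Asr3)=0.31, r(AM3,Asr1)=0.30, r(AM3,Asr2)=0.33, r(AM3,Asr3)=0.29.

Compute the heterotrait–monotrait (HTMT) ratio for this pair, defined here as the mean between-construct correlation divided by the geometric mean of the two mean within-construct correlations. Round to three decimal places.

Mean between = 3.10/9 = 0.3444.
Mean within-AM = 1.56/3 = 0.5200; mean within-Asr = 2.00/3 = 0.6667.
Geometric mean = √(0.5200 × 0.6667) = 0.5888.
HTMT = 0.3444 / 0.5888 = 0.585.

0.585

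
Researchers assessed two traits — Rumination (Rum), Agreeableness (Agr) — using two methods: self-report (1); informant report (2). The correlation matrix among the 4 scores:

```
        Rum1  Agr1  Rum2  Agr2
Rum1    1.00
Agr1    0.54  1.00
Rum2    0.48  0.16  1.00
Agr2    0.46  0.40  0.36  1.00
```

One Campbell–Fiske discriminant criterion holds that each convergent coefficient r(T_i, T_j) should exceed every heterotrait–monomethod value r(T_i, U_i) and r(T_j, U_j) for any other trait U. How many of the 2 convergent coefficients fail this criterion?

2

Each convergent coefficient versus the relevant comparison correlations:
Rum (methods 1·2): 0.48 vs {0.54, 0.36} → fail.
Agr (methods 1·2): 0.40 vs {0.54, 0.36} → fail.
2 of 2 fail.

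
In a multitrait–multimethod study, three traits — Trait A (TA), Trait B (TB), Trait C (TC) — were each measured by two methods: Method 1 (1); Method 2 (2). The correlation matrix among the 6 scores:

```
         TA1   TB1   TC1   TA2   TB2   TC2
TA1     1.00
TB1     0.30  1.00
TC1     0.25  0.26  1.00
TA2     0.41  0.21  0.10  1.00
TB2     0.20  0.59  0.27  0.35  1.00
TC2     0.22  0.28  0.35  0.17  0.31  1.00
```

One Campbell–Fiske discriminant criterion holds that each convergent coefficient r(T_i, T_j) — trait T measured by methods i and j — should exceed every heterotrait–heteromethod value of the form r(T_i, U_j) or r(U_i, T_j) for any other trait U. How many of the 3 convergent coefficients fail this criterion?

0

Convergent coefficients and their comparison sets:
TA (methods 1·2): 0.41 vs {0.20, 0.21, 0.22, 0.10} → pass.
TB (methods 1·2): 0.59 vs {0.21, 0.20, 0.28, 0.27} → pass.
TC (methods 1·2): 0.35 vs {0.10, 0.22, 0.27, 0.28} → pass.
0 of 3 fail.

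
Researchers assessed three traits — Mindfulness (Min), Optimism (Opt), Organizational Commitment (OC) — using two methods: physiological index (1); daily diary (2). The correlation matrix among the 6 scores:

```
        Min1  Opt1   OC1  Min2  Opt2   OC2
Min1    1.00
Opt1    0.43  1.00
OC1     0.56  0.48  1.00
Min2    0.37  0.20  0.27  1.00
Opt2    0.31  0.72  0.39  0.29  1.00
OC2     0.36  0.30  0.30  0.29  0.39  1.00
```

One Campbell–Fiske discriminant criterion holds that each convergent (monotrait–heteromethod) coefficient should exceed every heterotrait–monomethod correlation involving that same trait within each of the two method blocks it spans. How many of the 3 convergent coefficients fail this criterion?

Checking each validity diagonal entry against its comparison values:
Min (methods 1·2): 0.37 vs {0.43, 0.29, 0.56, 0.29} → fail.
Opt (methods 1·2): 0.72 vs {0.43, 0.29, 0.48, 0.39} → pass.
OC (methods 1·2): 0.30 vs {0.56, 0.29, 0.48, 0.39} → fail.
2 of 3 fail.

2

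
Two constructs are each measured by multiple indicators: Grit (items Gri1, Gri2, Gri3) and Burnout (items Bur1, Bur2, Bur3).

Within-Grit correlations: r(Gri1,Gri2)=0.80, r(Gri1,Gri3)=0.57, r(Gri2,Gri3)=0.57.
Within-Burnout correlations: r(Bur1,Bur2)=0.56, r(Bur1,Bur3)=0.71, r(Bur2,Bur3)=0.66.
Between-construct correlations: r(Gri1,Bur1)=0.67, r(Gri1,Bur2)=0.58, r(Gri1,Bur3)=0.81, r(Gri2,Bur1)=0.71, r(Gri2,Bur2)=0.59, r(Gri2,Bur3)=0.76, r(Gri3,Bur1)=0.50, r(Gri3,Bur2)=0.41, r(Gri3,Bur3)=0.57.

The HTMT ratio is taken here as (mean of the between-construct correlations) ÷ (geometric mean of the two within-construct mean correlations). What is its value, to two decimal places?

0.96

Between-construct mean = 5.60/9 = 0.6222.
Mean within-Gri = 1.94/3 = 0.6467; mean within-Bur = 1.93/3 = 0.6433.
Geometric mean = √(0.6467 × 0.6433) = 0.6450.
HTMT = 0.6222 / 0.6450 = 0.96.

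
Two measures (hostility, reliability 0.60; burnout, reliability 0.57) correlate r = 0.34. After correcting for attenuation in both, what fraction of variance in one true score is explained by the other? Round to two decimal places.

Disattenuated r = 0.34 / √(0.60 × 0.57) = 0.34 / 0.5848 = 0.5814.
Shared true-score variance = 0.5814² = 0.3380 ≈ 0.34.

0.34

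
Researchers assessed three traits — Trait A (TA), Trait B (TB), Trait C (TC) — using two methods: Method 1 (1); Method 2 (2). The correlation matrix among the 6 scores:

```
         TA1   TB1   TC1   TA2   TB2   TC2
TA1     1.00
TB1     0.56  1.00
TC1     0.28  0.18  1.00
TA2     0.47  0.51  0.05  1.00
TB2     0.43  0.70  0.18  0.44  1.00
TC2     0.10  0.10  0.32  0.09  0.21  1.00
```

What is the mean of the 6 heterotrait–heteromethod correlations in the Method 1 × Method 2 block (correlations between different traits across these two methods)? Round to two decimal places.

0.23

HTHM values (method 1 × method 2): 0.43, 0.10, 0.51, 0.10, 0.05, 0.18; mean = 1.37/6 = 0.23.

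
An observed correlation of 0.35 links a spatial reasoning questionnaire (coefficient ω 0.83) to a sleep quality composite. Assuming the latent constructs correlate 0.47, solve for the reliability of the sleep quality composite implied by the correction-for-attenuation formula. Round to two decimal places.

r_true = r_obs / √(r_xx · r_yy) ⇒ 0.47 = 0.35 / √(0.83 · r_yy).
√(0.83 · r_yy) = 0.35 / 0.47 = 0.7447; 0.83 · r_yy = 0.5546; r_yy = 0.5546 / 0.83 ≈ 0.67.

0.67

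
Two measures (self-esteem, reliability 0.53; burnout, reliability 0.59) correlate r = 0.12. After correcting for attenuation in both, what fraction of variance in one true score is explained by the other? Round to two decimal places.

0.05

Disattenuated r = 0.12 / √(0.53 × 0.59) = 0.12 / 0.5592 = 0.2146.
Shared true-score variance = 0.2146² = 0.0461 ≈ 0.05.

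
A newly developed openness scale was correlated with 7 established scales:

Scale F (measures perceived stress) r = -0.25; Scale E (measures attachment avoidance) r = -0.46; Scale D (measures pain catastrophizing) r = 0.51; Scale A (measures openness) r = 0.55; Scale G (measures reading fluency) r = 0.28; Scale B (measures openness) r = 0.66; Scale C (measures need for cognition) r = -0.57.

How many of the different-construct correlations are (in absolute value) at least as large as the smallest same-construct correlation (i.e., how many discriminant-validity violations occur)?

1

Convergent (same construct = openness): Scale A, Scale B.
Smallest convergent = 0.55. Discriminant |r|: 0.25, 0.46, 0.51, 0.28, 0.57; count ≥ 0.55 → 1.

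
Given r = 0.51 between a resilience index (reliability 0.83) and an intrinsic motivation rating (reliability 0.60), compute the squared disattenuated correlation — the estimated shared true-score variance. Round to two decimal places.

0.52

Disattenuated r = 0.51 / √(0.83 × 0.60) = 0.51 / 0.7057 = 0.7227.
Shared true-score variance = 0.7227² = 0.5223 ≈ 0.52.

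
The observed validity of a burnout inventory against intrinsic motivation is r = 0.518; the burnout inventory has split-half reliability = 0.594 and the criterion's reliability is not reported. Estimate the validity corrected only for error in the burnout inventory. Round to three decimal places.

0.672

Single correction: r_c = r_obs / √r_xx = 0.518 / √0.594 = 0.518 / 0.7707 ≈ 0.672.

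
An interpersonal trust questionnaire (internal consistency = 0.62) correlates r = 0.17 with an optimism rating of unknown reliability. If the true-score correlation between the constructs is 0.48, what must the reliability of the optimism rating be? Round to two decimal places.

r_true = r_obs / √(r_xx · r_yy) ⇒ 0.48 = 0.17 / √(0.62 · r_yy).
√(0.62 · r_yy) = 0.17 / 0.48 = 0.3542; 0.62 · r_yy = 0.1255; r_yy = 0.1255 / 0.62 ≈ 0.20.

0.20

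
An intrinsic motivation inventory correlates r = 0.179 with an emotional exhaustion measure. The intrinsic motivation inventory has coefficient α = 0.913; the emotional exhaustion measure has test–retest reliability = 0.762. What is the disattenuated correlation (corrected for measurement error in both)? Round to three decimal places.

0.215

r_true = r_obs / √(r_xx · r_yy) = 0.179 / √(0.913 × 0.762) = 0.179 / √0.695706 = 0.179 / 0.8341 ≈ 0.215.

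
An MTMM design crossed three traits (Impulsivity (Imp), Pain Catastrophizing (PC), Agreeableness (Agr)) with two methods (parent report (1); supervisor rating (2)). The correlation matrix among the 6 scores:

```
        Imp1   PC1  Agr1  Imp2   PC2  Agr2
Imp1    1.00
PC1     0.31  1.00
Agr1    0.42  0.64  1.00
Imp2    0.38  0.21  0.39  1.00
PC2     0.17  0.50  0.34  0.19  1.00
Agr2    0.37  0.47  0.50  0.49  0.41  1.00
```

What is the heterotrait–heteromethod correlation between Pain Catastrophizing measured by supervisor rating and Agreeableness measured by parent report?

0.34

Different traits and methods: r(PC2, Agr1) = 0.34.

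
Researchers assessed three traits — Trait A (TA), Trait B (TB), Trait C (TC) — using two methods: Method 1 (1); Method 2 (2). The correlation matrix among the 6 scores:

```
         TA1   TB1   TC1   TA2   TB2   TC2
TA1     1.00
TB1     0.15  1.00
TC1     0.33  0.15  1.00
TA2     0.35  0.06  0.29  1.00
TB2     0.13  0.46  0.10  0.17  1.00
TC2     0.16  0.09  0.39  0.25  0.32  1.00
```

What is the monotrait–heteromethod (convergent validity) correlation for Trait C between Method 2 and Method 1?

Same trait (TC), different methods: r(TC2, TC1) = 0.39.

0.39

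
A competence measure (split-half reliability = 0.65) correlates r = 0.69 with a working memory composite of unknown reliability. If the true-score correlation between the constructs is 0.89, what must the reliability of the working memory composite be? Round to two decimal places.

0.92

r_true = r_obs / √(r_xx · r_yy) ⇒ 0.89 = 0.69 / √(0.65 · r_yy).
√(0.65 · r_yy) = 0.69 / 0.89 = 0.7753; 0.65 · r_yy = 0.6011; r_yy = 0.6011 / 0.65 ≈ 0.92.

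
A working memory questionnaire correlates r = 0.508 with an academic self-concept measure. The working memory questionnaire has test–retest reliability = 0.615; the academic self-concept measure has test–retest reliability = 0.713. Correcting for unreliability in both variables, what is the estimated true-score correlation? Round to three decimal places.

r_true = r_obs / √(r_xx · r_yy) = 0.508 / √(0.615 × 0.713) = 0.508 / √0.438495 = 0.508 / 0.6622 ≈ 0.767.

0.767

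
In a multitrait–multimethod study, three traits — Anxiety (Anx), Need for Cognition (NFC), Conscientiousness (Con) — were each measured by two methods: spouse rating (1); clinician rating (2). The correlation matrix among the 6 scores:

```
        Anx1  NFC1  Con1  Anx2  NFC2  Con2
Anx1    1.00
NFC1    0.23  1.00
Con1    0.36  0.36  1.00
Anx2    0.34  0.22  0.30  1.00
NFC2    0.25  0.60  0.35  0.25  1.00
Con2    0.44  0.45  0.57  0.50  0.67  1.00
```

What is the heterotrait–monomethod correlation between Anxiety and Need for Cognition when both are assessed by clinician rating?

Different traits, same method: r(Anx2, NFC2) = 0.25.

0.25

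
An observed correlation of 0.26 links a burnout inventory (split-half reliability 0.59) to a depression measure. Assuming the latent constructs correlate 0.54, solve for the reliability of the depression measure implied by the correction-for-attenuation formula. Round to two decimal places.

r_true = r_obs / √(r_xx · r_yy) ⇒ 0.54 = 0.26 / √(0.59 · r_yy).
√(0.59 · r_yy) = 0.26 / 0.54 = 0.4815; 0.59 · r_yy = 0.2318; r_yy = 0.2318 / 0.59 ≈ 0.39.

0.39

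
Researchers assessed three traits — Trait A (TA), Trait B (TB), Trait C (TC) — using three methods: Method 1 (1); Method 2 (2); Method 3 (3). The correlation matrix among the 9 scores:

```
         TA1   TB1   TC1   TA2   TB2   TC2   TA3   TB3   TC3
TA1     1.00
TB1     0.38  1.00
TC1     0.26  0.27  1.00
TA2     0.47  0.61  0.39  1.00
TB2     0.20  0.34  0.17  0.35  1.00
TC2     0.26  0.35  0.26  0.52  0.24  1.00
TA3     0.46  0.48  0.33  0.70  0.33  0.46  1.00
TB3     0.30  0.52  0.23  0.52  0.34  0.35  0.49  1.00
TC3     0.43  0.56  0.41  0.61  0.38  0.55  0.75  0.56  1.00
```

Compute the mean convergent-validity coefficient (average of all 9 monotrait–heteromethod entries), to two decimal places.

Convergent values: 0.47, 0.46, 0.70, 0.34, 0.52, 0.34, 0.26, 0.41, 0.55; mean = 4.05/9 = 0.45.

0.45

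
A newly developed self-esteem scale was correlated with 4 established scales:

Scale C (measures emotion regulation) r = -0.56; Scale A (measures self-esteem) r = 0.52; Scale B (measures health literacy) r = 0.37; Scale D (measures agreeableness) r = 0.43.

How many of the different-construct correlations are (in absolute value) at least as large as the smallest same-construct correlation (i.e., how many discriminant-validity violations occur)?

Convergent (same construct = self-esteem): Scale A.
Smallest convergent = 0.52. Discriminant |r|: 0.56, 0.37, 0.43; count ≥ 0.52 → 1.

1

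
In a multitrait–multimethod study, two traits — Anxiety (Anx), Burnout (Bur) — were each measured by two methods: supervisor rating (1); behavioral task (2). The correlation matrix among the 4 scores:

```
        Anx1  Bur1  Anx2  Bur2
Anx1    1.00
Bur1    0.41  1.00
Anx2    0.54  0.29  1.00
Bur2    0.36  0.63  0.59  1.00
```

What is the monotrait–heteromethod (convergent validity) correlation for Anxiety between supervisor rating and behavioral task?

Same trait (Anx), different methods: r(Anx1, Anx2) = 0.54.

0.54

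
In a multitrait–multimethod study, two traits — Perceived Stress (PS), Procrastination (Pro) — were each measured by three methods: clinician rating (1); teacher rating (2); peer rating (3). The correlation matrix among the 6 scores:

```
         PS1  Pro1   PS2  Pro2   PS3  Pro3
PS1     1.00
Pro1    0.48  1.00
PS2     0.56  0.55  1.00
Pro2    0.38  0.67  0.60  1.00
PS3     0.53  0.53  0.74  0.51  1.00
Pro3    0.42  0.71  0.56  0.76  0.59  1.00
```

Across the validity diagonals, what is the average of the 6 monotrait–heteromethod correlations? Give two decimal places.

Convergent values: 0.56, 0.53, 0.74, 0.67, 0.71, 0.76; mean = 3.97/6 = 0.66.

0.66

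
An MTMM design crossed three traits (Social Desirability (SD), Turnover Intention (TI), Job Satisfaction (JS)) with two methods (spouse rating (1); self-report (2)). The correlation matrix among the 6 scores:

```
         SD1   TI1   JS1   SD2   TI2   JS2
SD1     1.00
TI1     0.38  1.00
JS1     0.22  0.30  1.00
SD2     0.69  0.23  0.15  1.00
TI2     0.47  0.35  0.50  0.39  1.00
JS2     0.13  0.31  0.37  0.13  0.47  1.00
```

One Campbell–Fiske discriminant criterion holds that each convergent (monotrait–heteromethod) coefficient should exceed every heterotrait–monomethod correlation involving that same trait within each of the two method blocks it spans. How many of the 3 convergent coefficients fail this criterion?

2

Checking each validity diagonal entry against its comparison values:
SD (methods 1·2): 0.69 vs {0.38, 0.39, 0.22, 0.13} → pass.
TI (methods 1·2): 0.35 vs {0.38, 0.39, 0.30, 0.47} → fail.
JS (methods 1·2): 0.37 vs {0.22, 0.13, 0.30, 0.47} → fail.
2 of 3 fail.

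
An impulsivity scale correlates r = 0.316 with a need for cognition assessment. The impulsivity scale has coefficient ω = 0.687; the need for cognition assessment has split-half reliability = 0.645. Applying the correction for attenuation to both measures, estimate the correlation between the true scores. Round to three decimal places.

0.475

r_true = r_obs / √(r_xx · r_yy) = 0.316 / √(0.687 × 0.645) = 0.316 / √0.443115 = 0.316 / 0.6657 ≈ 0.475.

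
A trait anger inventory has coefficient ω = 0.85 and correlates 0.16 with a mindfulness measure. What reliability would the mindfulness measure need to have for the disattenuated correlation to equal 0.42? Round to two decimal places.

0.17

r_true = r_obs / √(r_xx · r_yy) ⇒ 0.42 = 0.16 / √(0.85 · r_yy).
√(0.85 · r_yy) = 0.16 / 0.42 = 0.3810; 0.85 · r_yy = 0.1452; r_yy = 0.1452 / 0.85 ≈ 0.17.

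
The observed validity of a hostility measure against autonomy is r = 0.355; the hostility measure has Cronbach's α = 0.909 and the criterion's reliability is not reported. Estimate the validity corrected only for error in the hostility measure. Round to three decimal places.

0.372

Single correction: r_c = r_obs / √r_xx = 0.355 / √0.909 = 0.355 / 0.9534 ≈ 0.372.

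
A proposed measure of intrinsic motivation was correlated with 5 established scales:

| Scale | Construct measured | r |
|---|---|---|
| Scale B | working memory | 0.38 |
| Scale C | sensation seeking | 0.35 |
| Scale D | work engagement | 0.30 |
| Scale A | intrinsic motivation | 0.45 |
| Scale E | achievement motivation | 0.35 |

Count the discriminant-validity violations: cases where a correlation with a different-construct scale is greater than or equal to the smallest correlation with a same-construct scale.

Convergent (same construct = intrinsic motivation): Scale A.
Smallest convergent = 0.45. Discriminant values: 0.38, 0.35, 0.30, 0.35; count ≥ 0.45 → 0.

0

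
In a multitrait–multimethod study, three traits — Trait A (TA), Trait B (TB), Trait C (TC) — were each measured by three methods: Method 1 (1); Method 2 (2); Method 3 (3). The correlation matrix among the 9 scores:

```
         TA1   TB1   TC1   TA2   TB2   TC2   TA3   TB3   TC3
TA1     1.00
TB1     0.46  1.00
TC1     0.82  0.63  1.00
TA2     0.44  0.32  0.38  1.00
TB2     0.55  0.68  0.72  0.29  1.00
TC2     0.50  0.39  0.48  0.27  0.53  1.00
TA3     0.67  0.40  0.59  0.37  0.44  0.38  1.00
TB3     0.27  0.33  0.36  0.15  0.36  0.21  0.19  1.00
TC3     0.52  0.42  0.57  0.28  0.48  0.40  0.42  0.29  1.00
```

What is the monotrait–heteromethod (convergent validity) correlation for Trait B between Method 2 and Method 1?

0.68

Same trait (TB), different methods: r(TB2, TB1) = 0.68.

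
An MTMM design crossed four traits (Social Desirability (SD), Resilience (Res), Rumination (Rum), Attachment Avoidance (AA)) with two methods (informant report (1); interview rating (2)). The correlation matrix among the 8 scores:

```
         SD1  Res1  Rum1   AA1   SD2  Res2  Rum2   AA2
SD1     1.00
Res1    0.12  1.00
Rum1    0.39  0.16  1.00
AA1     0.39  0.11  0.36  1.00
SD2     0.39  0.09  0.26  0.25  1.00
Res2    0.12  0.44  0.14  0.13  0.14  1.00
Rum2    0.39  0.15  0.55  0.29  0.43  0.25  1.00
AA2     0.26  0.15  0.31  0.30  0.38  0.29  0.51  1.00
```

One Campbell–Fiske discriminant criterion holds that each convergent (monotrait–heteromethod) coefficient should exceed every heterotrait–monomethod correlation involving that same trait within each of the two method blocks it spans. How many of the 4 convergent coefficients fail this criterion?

Convergent coefficients and their comparison sets:
SD (methods 1·2): 0.39 vs {0.12, 0.14, 0.39, 0.43, 0.39, 0.38} → fail.
Res (methods 1·2): 0.44 vs {0.12, 0.14, 0.16, 0.25, 0.11, 0.29} → pass.
Rum (methods 1·2): 0.55 vs {0.39, 0.43, 0.16, 0.25, 0.36, 0.51} → pass.
AA (methods 1·2): 0.30 vs {0.39, 0.38, 0.11, 0.29, 0.36, 0.51} → fail.
2 of 4 fail.

2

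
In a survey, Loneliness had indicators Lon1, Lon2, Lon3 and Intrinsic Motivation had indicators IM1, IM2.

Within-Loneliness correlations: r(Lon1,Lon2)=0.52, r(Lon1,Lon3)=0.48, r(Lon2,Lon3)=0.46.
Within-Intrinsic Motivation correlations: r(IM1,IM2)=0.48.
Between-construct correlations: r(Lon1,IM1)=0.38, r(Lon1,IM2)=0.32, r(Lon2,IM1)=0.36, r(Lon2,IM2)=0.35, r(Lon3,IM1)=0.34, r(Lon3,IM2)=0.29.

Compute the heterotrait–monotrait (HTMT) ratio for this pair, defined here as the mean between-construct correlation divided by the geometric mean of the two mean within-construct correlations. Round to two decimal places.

Between-construct mean = 2.04/6 = 0.3400.
Mean within-Lon = 1.46/3 = 0.4867; mean within-IM = 0.48/1 = 0.4800.
Geometric mean = √(0.4867 × 0.4800) = 0.4833.
HTMT = 0.3400 / 0.4833 = 0.70.

0.70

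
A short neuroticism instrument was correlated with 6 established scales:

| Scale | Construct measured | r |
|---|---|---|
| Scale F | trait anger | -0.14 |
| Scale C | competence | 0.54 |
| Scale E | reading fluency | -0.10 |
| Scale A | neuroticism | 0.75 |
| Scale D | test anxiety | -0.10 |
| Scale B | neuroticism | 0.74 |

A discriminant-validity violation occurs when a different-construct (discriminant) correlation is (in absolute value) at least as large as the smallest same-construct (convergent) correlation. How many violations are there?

Convergent (same construct = neuroticism): Scale A, Scale B.
Smallest convergent = 0.74. Discriminant |r|: 0.14, 0.54, 0.10, 0.10; count ≥ 0.74 → 0.

0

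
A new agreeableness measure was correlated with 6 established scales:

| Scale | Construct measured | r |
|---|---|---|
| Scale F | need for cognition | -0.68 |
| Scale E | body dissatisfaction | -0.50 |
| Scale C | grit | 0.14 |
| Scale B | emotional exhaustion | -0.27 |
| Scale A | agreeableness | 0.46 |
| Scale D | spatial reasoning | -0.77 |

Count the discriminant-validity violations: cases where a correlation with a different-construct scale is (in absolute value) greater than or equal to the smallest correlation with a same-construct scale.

3

Convergent (same construct = agreeableness): Scale A.
Smallest convergent = 0.46. Discriminant |r|: 0.68, 0.50, 0.14, 0.27, 0.77; count ≥ 0.46 → 3.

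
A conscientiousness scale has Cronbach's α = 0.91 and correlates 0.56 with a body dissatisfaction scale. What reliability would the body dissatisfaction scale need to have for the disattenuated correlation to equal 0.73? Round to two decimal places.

0.65

r_true = r_obs / √(r_xx · r_yy) ⇒ 0.73 = 0.56 / √(0.91 · r_yy).
√(0.91 · r_yy) = 0.56 / 0.73 = 0.7671; 0.91 · r_yy = 0.5884; r_yy = 0.5884 / 0.91 ≈ 0.65.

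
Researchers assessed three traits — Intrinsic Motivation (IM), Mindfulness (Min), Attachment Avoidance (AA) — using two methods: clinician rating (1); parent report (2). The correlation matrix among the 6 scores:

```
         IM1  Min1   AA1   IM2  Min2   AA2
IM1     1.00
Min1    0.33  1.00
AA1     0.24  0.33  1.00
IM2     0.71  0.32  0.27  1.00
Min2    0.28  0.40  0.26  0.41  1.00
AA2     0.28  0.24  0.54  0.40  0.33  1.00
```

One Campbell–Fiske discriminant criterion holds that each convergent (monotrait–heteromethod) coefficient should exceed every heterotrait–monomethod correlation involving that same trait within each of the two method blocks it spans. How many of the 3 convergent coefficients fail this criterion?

1

Each convergent coefficient versus the relevant comparison correlations:
IM (methods 1·2): 0.71 vs {0.33, 0.41, 0.24, 0.40} → pass.
Min (methods 1·2): 0.40 vs {0.33, 0.41, 0.33, 0.33} → fail.
AA (methods 1·2): 0.54 vs {0.24, 0.40, 0.33, 0.33} → pass.
1 of 3 fail.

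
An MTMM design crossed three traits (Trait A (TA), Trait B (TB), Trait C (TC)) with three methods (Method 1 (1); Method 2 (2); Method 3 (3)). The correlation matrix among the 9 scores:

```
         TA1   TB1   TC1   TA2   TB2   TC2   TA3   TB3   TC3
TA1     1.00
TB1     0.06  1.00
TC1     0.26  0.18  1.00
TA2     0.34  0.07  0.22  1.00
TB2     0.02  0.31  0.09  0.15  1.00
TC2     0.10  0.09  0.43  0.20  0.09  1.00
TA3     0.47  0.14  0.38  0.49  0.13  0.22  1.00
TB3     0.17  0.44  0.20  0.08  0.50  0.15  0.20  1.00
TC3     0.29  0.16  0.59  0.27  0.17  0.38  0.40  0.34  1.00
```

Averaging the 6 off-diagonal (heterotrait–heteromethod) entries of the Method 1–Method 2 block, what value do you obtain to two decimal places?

HTHM values (method 1 × method 2): 0.02, 0.10, 0.07, 0.09, 0.22, 0.09; mean = 0.59/6 = 0.10.

0.10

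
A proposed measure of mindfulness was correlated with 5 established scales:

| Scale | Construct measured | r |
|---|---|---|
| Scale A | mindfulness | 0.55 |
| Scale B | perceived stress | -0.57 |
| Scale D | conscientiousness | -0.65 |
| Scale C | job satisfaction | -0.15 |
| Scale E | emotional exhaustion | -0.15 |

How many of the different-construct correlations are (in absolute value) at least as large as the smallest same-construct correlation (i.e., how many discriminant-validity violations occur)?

2

Convergent (same construct = mindfulness): Scale A.
Smallest convergent = 0.55. Discriminant |r|: 0.57, 0.65, 0.15, 0.15; count ≥ 0.55 → 2.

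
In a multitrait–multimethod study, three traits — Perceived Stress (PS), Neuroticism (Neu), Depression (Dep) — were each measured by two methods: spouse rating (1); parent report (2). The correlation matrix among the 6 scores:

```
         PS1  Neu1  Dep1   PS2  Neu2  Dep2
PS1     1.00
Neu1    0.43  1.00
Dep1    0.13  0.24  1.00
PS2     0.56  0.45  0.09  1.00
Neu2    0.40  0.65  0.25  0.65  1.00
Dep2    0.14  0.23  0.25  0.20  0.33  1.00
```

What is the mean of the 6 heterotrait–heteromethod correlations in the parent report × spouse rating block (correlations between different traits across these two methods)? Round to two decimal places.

HTHM values (method 2 × method 1): 0.45, 0.09, 0.40, 0.25, 0.14, 0.23; mean = 1.56/6 = 0.26.

0.26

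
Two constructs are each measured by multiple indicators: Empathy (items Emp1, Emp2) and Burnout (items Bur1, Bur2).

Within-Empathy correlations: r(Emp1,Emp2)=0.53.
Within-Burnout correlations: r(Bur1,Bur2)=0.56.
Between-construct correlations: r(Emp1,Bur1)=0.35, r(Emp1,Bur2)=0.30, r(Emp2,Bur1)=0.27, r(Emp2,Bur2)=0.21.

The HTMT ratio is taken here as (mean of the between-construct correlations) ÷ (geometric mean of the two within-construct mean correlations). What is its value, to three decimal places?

Between-construct mean = 1.13/4 = 0.2825.
Mean within-Emp = 0.53/1 = 0.5300; mean within-Bur = 0.56/1 = 0.5600.
Geometric mean = √(0.5300 × 0.5600) = 0.5448.
HTMT = 0.2825 / 0.5448 = 0.519.

0.519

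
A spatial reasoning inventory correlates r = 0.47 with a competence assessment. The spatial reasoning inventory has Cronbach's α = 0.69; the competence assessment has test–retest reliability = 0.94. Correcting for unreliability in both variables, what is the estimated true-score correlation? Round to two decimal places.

r_true = r_obs / √(r_xx · r_yy) = 0.47 / √(0.69 × 0.94) = 0.47 / √0.6486 = 0.47 / 0.8054 ≈ 0.58.

0.58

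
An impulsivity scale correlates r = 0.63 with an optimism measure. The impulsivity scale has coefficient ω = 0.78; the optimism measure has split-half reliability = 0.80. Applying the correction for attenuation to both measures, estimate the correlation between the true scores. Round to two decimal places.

0.80

r_true = r_obs / √(r_xx · r_yy) = 0.63 / √(0.78 × 0.80) = 0.63 / √0.6240 = 0.63 / 0.7899 ≈ 0.80.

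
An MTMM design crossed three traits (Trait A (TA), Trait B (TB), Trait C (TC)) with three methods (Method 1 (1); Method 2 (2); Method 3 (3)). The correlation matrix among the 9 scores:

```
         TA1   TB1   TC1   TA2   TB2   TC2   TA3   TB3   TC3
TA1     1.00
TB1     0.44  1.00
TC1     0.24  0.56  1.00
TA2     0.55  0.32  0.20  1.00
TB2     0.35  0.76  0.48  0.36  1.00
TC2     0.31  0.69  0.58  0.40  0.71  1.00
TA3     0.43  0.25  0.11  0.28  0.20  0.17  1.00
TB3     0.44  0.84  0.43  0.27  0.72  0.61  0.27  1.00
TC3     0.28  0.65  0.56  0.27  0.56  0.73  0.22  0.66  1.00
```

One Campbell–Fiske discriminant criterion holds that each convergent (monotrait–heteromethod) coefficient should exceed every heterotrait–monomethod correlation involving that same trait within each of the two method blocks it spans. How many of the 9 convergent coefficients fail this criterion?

Each convergent coefficient versus the relevant comparison correlations:
TA (methods 1·2): 0.55 vs {0.44, 0.36, 0.24, 0.40} → pass.
TA (methods 1·3): 0.43 vs {0.44, 0.27, 0.24, 0.22} → fail.
TA (methods 2·3): 0.28 vs {0.36, 0.27, 0.40, 0.22} → fail.
TB (methods 1·2): 0.76 vs {0.44, 0.36, 0.56, 0.71} → pass.
TB (methods 1·3): 0.84 vs {0.44, 0.27, 0.56, 0.66} → pass.
TB (methods 2·3): 0.72 vs {0.36, 0.27, 0.71, 0.66} → pass.
TC (methods 1·2): 0.58 vs {0.24, 0.40, 0.56, 0.71} → fail.
TC (methods 1·3): 0.56 vs {0.24, 0.22, 0.56, 0.66} → fail.
TC (methods 2·3): 0.73 vs {0.40, 0.22, 0.71, 0.66} → pass.
4 of 9 fail.

4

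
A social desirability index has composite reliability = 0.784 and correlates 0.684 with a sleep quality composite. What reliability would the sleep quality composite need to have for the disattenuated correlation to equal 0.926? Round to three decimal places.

r_true = r_obs / √(r_xx · r_yy) ⇒ 0.926 = 0.684 / √(0.784 · r_yy).
√(0.784 · r_yy) = 0.684 / 0.926 = 0.7387; 0.784 · r_yy = 0.5457; r_yy = 0.5457 / 0.784 ≈ 0.696.

0.696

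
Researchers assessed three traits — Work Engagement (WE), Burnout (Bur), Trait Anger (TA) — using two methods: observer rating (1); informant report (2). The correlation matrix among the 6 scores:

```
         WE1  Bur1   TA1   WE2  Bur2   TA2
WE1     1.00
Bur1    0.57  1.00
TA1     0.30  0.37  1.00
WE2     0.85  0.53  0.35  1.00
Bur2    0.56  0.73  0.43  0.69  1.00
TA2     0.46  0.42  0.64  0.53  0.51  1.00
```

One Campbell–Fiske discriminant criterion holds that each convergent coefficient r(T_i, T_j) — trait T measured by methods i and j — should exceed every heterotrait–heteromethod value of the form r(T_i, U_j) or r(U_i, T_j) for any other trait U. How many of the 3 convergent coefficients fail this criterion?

0

Checking each validity diagonal entry against its comparison values:
WE (methods 1·2): 0.85 vs {0.56, 0.53, 0.46, 0.35} → pass.
Bur (methods 1·2): 0.73 vs {0.53, 0.56, 0.42, 0.43} → pass.
TA (methods 1·2): 0.64 vs {0.35, 0.46, 0.43, 0.42} → pass.
0 of 3 fail.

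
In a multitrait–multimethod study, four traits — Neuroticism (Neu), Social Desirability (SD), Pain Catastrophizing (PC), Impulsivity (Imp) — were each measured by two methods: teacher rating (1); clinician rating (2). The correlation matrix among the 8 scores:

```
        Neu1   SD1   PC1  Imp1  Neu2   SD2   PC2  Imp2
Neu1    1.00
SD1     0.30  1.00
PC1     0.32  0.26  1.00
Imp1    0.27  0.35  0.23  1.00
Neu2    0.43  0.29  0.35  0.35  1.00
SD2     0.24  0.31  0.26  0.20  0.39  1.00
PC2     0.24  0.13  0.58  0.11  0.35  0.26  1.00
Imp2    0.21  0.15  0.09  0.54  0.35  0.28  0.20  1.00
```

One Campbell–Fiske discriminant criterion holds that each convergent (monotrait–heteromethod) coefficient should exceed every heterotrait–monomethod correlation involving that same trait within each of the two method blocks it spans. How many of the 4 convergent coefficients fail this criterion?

1

Checking each validity diagonal entry against its comparison values:
Neu (methods 1·2): 0.43 vs {0.30, 0.39, 0.32, 0.35, 0.27, 0.35} → pass.
SD (methods 1·2): 0.31 vs {0.30, 0.39, 0.26, 0.26, 0.35, 0.28} → fail.
PC (methods 1·2): 0.58 vs {0.32, 0.35, 0.26, 0.26, 0.23, 0.20} → pass.
Imp (methods 1·2): 0.54 vs {0.27, 0.35, 0.35, 0.28, 0.23, 0.20} → pass.
1 of 4 fail.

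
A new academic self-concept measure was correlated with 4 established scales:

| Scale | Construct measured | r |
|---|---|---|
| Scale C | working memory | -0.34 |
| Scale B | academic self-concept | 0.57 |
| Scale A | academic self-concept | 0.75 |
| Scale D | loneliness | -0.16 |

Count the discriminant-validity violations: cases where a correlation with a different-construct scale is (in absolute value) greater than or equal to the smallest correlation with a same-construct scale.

Convergent (same construct = academic self-concept): Scale B, Scale A.
Smallest convergent = 0.57. Discriminant |r|: 0.34, 0.16; count ≥ 0.57 → 0.

0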